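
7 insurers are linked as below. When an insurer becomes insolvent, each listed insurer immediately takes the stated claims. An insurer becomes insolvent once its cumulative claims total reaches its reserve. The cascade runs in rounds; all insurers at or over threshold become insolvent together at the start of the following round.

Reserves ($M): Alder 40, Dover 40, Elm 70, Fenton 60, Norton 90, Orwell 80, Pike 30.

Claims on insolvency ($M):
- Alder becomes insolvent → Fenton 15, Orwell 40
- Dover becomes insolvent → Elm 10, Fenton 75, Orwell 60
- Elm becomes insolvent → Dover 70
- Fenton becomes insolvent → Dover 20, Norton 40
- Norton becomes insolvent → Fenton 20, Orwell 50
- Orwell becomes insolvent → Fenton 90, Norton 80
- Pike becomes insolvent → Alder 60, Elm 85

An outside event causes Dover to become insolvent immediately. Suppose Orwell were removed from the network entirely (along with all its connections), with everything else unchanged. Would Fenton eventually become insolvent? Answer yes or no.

yes

With Orwell removed:
Round 1 — Dover becomes insolvent (initial).
  Elm: +10 → 10 < 70
  Fenton: +75 → 75 ≥ 60
Round 2 — Fenton becomes insolvent.
  Norton: +40 → 40 < 90
No further insolvencies.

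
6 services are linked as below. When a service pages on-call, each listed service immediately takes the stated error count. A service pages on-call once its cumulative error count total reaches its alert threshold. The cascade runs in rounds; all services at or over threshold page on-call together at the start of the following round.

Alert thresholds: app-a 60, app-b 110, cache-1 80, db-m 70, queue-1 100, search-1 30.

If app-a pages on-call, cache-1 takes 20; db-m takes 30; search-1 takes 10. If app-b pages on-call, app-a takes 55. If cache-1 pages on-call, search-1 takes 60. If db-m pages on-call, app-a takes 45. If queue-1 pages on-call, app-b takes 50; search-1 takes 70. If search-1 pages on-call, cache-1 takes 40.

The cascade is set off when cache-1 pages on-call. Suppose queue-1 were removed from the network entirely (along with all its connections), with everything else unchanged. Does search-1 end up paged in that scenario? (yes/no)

yes

With queue-1 removed:
Round 1 — cache-1 pages on-call (initial).
  search-1: +60 → 60 ≥ 30
Round 2 — search-1 pages on-call.
No further pages.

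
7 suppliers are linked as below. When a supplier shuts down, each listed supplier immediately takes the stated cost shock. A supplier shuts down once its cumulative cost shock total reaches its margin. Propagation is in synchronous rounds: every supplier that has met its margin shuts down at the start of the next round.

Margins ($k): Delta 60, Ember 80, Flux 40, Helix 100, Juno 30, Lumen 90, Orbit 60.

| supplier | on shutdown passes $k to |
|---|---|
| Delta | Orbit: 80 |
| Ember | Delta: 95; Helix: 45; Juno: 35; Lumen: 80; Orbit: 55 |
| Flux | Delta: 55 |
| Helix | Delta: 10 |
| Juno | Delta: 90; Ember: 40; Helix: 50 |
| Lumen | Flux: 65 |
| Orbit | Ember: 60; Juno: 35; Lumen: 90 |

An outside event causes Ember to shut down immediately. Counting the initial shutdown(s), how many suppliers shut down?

Round 1 — Ember shuts down (initial).
  Delta: +95 → 95 ≥ 60
  Helix: +45 → 45 < 100
  Juno: +35 → 35 ≥ 30
  Lumen: +80 → 80 < 90
  Orbit: +55 → 55 < 60
Round 2 — Delta, Juno shut down.
  Helix: +50 → 95 < 100
  Orbit: +80 → 135 ≥ 60
Round 3 — Orbit shuts down.
  Lumen: +90 → 170 ≥ 90
Round 4 — Lumen shuts down.
  Flux: +65 → 65 ≥ 40
Round 5 — Flux shuts down.
No further shutdowns.

6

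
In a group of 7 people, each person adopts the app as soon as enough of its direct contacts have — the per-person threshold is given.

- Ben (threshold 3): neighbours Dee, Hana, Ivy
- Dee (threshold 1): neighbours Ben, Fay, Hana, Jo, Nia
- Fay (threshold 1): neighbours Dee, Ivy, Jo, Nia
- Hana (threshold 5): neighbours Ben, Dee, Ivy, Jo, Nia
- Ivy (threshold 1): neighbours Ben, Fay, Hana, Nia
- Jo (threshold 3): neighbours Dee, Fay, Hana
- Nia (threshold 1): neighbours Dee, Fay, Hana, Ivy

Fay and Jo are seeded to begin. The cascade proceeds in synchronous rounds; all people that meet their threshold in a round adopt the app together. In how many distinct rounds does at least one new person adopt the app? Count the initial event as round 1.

2

Round 1 — Fay, Jo adopt the app (initial).
Round 2 — checking thresholds:
  Dee: 2 of 5 neighbours ≥ 1, adopts the app.
  Hana: 1 of 5 neighbours < 5, not yet.
  Ivy: 1 of 4 neighbours ≥ 1, adopts the app.
  Nia: 1 of 4 neighbours ≥ 1, adopts the app.
Round 3 — no new adoptions; cascade stops.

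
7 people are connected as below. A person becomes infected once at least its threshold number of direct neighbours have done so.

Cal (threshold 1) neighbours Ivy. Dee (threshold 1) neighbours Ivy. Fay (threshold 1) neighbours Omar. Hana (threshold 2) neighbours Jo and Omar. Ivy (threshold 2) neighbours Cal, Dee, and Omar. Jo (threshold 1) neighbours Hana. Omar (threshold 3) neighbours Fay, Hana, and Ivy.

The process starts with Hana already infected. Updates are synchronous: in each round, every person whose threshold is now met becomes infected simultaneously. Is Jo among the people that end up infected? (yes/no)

yes

Round 1 — Hana becomes infected (initial).
Round 2 — checking thresholds:
  Jo: 1 of 1 neighbours ≥ 1, becomes infected.
  Omar: 1 of 3 neighbours < 3, not yet.
Round 3 — no new infections; cascade stops.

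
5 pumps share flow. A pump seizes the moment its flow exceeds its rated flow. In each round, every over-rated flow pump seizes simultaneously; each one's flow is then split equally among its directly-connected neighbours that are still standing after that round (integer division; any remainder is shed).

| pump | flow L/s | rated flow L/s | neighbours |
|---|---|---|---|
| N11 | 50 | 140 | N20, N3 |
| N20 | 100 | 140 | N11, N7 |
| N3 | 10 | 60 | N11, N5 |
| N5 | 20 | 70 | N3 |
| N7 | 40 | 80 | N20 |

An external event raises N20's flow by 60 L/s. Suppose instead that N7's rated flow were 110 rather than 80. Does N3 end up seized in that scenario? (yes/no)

no

With N7's rated flow at 110:
Round 1 — N20 at 160 > 140. N20 seizes.
  N20 sheds 160 L/s to N11, N7: 80 each.
    N11: 50+80 = 130 ≤ 140
    N7: 40+80 = 120 > 110
Round 2 — N7 seizes.
  N7 sheds 120 L/s: no online neighbours, lost.
No further seizures.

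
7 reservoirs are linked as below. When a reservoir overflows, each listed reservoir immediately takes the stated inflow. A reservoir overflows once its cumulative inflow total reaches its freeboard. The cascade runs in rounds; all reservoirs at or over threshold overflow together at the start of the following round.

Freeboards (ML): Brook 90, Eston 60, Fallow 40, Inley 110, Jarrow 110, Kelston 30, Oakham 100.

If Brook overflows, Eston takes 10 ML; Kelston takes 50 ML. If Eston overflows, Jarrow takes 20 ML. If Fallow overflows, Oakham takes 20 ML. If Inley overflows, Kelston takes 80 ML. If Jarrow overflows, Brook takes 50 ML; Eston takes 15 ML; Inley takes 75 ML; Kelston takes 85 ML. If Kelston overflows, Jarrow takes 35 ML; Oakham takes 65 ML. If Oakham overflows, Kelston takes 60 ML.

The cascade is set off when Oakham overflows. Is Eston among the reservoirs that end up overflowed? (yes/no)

Round 1 — Oakham overflows (initial).
  Kelston: +60 → 60 ≥ 30
Round 2 — Kelston overflows.
  Jarrow: +35 → 35 < 110
No further overflows.

no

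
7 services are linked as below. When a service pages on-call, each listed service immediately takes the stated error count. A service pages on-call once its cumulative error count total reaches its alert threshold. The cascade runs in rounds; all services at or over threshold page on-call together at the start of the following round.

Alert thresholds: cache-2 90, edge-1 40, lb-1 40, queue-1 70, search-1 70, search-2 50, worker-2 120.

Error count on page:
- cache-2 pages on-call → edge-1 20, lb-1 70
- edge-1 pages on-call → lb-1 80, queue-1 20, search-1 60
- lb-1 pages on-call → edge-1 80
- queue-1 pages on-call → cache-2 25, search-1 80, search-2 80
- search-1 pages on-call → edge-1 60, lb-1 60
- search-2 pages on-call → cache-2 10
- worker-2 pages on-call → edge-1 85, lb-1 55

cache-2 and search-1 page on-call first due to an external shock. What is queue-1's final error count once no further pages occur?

20

Round 1 — cache-2, search-1 page on-call (initial).
  edge-1: +20+60 → 80 ≥ 40
  lb-1: +70+60 → 130 ≥ 40
Round 2 — edge-1, lb-1 page on-call.
  queue-1: +20 → 20 < 70
No further pages.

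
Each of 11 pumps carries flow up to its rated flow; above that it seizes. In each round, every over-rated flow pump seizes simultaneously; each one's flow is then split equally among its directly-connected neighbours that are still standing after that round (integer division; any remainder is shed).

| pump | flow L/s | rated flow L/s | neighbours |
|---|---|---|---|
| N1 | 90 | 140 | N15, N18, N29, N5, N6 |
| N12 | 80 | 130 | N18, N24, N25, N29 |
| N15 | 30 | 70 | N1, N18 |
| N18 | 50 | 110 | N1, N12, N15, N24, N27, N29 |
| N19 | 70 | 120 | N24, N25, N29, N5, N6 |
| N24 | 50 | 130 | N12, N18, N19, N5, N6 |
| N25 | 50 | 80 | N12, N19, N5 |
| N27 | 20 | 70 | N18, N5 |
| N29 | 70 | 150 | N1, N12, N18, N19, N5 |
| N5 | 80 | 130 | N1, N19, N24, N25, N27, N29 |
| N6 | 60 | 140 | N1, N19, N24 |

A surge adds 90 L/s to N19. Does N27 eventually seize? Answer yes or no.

Round 1 — N19 at 160 > 120. N19 seizes.
  N19 sheds 160 L/s to N24, N25, N29, N5, N6: 32 each.
    N24: 50+32 = 82 ≤ 130
    N25: 50+32 = 82 > 80
    N29: 70+32 = 102 ≤ 150
    N5: 80+32 = 112 ≤ 130
    N6: 60+32 = 92 ≤ 140
Round 2 — N25 seizes.
  N25 sheds 82 L/s to N12, N5: 41 each.
    N12: 80+41 = 121 ≤ 130
    N5: 112+41 = 153 > 130
Round 3 — N5 seizes.
  N5 sheds 153 L/s to N1, N24, N27, N29: 38 each (1 lost).
    N1: 90+38 = 128 ≤ 140
    N24: 82+38 = 120 ≤ 130
    N27: 20+38 = 58 ≤ 70
    N29: 102+38 = 140 ≤ 150
No further seizures.

no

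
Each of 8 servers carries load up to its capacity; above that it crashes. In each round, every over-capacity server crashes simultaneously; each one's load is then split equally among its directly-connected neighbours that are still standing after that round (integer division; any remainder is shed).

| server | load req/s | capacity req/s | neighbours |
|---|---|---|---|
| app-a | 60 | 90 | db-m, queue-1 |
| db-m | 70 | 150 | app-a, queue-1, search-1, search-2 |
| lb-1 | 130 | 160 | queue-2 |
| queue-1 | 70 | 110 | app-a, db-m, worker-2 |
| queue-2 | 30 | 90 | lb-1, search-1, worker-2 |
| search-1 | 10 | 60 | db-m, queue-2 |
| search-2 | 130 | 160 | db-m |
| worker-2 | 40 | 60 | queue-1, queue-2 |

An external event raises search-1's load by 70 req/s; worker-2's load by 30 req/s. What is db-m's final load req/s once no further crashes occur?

110

Round 1 — search-1 at 80 > 60; worker-2 at 70 > 60. search-1, worker-2 crash.
  search-1 sheds 80 req/s to db-m, queue-2: 40 each.
    db-m: 70+40 = 110 ≤ 150
    queue-2: 30+40 = 70 ≤ 90
  worker-2 sheds 70 req/s to queue-1, queue-2: 35 each.
    queue-1: 70+35 = 105 ≤ 110
    queue-2: 70+35 = 105 > 90
Round 2 — queue-2 crashes.
  queue-2 sheds 105 req/s to lb-1: 105 each.
    lb-1: 130+105 = 235 > 160
Round 3 — lb-1 crashes.
  lb-1 sheds 235 req/s: no online neighbours, lost.
No further crashes.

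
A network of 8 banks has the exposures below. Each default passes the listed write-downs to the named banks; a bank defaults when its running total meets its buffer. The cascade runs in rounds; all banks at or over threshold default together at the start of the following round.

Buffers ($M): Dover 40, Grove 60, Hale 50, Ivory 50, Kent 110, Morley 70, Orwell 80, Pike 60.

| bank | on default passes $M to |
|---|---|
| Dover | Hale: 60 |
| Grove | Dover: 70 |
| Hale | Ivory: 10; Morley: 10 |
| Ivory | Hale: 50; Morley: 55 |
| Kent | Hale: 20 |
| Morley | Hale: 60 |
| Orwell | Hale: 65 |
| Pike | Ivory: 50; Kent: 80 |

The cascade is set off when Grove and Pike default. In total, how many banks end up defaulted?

Round 1 — Grove, Pike default (initial).
  Dover: +70 → 70 ≥ 40
  Ivory: +50 → 50 ≥ 50
  Kent: +80 → 80 < 110
Round 2 — Dover, Ivory default.
  Hale: +60+50 → 110 ≥ 50
  Morley: +55 → 55 < 70
Round 3 — Hale defaults.
  Morley: +10 → 65 < 70
No further defaults.

5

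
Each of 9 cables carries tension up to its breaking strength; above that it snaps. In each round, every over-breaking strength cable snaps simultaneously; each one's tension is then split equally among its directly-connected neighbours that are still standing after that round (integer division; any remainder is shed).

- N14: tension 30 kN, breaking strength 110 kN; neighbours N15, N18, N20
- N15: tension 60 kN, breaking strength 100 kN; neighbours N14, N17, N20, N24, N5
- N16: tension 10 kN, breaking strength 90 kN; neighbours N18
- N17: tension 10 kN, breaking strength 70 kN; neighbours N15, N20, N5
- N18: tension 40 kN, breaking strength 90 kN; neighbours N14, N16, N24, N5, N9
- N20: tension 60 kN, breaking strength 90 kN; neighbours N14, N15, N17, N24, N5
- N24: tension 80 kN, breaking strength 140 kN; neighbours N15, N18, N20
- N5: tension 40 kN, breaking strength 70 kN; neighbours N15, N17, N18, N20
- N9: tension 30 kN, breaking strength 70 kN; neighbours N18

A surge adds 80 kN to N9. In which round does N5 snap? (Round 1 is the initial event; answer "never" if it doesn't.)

3

Round 1 — N9 at 110 > 70. N9 snaps.
  N9 sheds 110 kN to N18: 110 each.
    N18: 40+110 = 150 > 90
Round 2 — N18 snaps.
  N18 sheds 150 kN to N14, N16, N24, N5: 37 each (2 lost).
    N14: 30+37 = 67 ≤ 110
    N16: 10+37 = 47 ≤ 90
    N24: 80+37 = 117 ≤ 140
    N5: 40+37 = 77 > 70
Round 3 — N5 snaps.
  N5 sheds 77 kN to N15, N17, N20: 25 each (2 lost).
    N15: 60+25 = 85 ≤ 100
    N17: 10+25 = 35 ≤ 70
    N20: 60+25 = 85 ≤ 90
No further breaks.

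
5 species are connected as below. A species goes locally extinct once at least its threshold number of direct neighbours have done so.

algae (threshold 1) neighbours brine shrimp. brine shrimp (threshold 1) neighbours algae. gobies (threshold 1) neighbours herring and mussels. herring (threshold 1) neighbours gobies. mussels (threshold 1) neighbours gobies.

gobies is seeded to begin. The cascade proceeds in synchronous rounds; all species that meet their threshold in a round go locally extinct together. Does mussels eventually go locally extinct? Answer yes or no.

yes

Round 1 — gobies goes locally extinct (initial).
Round 2 — checking thresholds:
  herring: 1 of 1 neighbours ≥ 1, goes locally extinct.
  mussels: 1 of 1 neighbours ≥ 1, goes locally extinct.
Round 3 — no new extinctions; cascade stops.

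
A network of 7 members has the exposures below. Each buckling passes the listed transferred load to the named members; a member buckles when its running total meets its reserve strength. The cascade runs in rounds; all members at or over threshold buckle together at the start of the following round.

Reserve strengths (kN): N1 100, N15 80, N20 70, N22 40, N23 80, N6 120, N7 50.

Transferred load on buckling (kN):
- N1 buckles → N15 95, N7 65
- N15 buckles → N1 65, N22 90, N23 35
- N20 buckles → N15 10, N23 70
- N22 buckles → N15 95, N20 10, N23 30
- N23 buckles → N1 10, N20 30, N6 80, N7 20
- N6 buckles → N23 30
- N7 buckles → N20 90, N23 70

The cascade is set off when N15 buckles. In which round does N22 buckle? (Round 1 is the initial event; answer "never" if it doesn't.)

Round 1 — N15 buckles (initial).
  N1: +65 → 65 < 100
  N22: +90 → 90 ≥ 40
  N23: +35 → 35 < 80
Round 2 — N22 buckles.
  N20: +10 → 10 < 70
  N23: +30 → 65 < 80
No further bucklings.

2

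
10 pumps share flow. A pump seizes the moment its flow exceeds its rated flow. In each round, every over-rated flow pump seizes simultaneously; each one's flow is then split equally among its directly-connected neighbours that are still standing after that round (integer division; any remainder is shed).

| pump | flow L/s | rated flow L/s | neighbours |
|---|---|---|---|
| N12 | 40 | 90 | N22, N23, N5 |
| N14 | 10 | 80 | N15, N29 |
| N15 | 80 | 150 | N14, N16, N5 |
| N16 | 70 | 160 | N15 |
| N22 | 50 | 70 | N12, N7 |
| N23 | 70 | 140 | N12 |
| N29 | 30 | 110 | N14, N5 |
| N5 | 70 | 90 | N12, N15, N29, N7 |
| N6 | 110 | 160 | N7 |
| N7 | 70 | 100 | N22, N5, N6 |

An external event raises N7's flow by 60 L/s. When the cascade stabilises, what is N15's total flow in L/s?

Round 1 — N7 at 130 > 100. N7 seizes.
  N7 sheds 130 L/s to N22, N5, N6: 43 each (1 lost).
    N22: 50+43 = 93 > 70
    N5: 70+43 = 113 > 90
    N6: 110+43 = 153 ≤ 160
Round 2 — N22, N5 seize.
  N22 sheds 93 L/s to N12: 93 each.
    N12: 40+93 = 133 > 90
  N5 sheds 113 L/s to N12, N15, N29: 37 each (2 lost).
    N12: 133+37 = 170 > 90
    N15: 80+37 = 117 ≤ 150
    N29: 30+37 = 67 ≤ 110
Round 3 — N12 seizes.
  N12 sheds 170 L/s to N23: 170 each.
    N23: 70+170 = 240 > 140
Round 4 — N23 seizes.
  N23 sheds 240 L/s: no online neighbours, lost.
No further seizures.

117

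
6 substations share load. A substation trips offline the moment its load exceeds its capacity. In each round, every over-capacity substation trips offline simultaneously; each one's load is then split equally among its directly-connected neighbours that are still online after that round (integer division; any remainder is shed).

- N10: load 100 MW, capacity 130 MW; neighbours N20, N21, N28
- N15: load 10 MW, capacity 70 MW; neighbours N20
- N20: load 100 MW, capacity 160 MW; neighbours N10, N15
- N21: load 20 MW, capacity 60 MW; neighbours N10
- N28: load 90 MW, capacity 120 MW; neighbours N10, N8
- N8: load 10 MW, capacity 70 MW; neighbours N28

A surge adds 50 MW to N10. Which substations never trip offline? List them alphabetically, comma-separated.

Round 1 — N10 at 150 > 130. N10 trips offline.
  N10 sheds 150 MW to N20, N21, N28: 50 each.
    N20: 100+50 = 150 ≤ 160
    N21: 20+50 = 70 > 60
    N28: 90+50 = 140 > 120
Round 2 — N21, N28 trip offline.
  N21 sheds 70 MW: no online neighbours, lost.
  N28 sheds 140 MW to N8: 140 each.
    N8: 10+140 = 150 > 70
Round 3 — N8 trips offline.
  N8 sheds 150 MW: no online neighbours, lost.
No further trips.

N15, N20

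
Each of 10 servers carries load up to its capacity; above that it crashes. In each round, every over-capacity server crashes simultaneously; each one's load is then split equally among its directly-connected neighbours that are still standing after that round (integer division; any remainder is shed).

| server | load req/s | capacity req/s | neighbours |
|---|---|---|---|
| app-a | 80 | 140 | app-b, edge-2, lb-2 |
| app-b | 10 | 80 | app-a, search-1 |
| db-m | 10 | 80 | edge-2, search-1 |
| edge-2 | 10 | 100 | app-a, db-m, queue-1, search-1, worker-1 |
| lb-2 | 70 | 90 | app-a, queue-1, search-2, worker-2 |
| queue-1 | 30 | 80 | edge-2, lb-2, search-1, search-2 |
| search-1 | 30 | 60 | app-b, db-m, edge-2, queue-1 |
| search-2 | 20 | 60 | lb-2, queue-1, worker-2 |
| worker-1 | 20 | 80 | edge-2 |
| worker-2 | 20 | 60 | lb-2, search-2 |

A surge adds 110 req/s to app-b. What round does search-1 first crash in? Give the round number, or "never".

Round 1 — app-b at 120 > 80. app-b crashes.
  app-b sheds 120 req/s to app-a, search-1: 60 each.
    app-a: 80+60 = 140 ≤ 140
    search-1: 30+60 = 90 > 60
Round 2 — search-1 crashes.
  search-1 sheds 90 req/s to db-m, edge-2, queue-1: 30 each.
    db-m: 10+30 = 40 ≤ 80
    edge-2: 10+30 = 40 ≤ 100
    queue-1: 30+30 = 60 ≤ 80
No further crashes.

2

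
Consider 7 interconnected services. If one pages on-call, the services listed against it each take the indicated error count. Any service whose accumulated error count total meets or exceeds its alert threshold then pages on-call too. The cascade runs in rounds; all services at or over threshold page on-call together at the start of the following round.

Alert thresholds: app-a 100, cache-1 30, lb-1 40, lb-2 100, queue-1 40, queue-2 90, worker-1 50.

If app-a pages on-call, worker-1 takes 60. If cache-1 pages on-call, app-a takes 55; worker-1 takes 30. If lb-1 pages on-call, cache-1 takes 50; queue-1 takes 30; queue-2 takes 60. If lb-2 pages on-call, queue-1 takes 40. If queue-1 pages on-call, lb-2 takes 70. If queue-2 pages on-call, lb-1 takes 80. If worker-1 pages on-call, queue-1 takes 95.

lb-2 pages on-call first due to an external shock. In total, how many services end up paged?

Round 1 — lb-2 pages on-call (initial).
  queue-1: +40 → 40 ≥ 40
Round 2 — queue-1 pages on-call.
No further pages.

2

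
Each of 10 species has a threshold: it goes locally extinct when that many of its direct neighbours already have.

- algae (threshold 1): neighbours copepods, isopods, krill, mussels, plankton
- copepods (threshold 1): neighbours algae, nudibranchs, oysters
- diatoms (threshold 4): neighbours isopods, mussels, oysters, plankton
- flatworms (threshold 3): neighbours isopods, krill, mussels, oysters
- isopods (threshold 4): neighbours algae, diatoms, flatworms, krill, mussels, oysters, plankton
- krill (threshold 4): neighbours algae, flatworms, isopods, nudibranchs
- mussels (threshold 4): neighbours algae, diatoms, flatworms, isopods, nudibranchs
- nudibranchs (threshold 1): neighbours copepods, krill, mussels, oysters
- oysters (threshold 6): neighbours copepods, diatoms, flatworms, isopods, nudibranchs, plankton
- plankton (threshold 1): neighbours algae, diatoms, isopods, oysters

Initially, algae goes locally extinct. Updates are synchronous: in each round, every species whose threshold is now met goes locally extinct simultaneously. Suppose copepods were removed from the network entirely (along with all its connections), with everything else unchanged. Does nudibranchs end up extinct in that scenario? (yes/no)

With copepods removed:
Round 1 — algae goes locally extinct (initial).
Round 2 — checking thresholds:
  isopods: 1 of 7 neighbours < 4, holds.
  krill: 1 of 4 neighbours < 4, holds.
  mussels: 1 of 5 neighbours < 4, holds.
  plankton: 1 of 4 neighbours ≥ 1, goes locally extinct.
Round 3 — no new extinctions; cascade stops.

no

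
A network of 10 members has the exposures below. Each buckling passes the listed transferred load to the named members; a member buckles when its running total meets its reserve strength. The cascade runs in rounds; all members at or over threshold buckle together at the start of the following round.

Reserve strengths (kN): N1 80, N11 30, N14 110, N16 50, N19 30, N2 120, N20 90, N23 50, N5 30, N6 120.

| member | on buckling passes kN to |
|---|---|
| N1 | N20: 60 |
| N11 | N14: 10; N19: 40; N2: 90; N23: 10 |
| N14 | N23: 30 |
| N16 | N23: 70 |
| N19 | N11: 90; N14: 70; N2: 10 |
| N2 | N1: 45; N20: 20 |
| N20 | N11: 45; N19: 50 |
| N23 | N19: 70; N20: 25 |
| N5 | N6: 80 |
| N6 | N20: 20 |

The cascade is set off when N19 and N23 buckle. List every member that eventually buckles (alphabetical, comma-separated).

Round 1 — N19, N23 buckle (initial).
  N11: +90 → 90 ≥ 30
  N14: +70 → 70 < 110
  N2: +10 → 10 < 120
  N20: +25 → 25 < 90
Round 2 — N11 buckles.
  N14: +10 → 80 < 110
  N2: +90 → 100 < 120
No further bucklings.

N11, N19, N23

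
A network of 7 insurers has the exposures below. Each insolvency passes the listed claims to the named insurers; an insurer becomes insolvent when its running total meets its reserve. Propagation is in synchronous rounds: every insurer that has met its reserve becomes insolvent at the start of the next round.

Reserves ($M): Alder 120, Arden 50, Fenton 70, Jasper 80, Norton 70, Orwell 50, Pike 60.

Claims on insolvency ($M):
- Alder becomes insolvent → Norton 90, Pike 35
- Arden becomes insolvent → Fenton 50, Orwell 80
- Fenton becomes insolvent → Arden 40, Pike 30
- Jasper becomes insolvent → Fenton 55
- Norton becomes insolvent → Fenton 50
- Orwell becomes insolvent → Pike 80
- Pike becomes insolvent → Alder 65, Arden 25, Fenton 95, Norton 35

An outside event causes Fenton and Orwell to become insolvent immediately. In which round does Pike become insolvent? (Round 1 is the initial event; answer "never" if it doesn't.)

Round 1 — Fenton, Orwell become insolvent (initial).
  Arden: +40 → 40 < 50
  Pike: +30+80 → 110 ≥ 60
Round 2 — Pike becomes insolvent.
  Alder: +65 → 65 < 120
  Arden: +25 → 65 ≥ 50
  Norton: +35 → 35 < 70
Round 3 — Arden becomes insolvent.
No further insolvencies.

2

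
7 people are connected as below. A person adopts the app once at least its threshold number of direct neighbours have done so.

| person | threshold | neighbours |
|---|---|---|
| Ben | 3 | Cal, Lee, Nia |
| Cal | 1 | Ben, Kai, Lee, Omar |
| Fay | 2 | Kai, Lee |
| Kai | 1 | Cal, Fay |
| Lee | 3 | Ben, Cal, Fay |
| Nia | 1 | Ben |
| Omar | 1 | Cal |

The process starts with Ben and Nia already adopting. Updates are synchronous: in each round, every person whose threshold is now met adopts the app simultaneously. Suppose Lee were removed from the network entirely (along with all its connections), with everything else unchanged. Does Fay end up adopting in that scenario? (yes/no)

no

With Lee removed:
Round 1 — Ben, Nia adopt the app (initial).
Round 2 — checking thresholds:
  Cal: 1 of 3 neighbours ≥ 1, adopts the app.
Round 3 — checking thresholds:
  Kai: 1 of 2 neighbours ≥ 1, adopts the app.
  Omar: 1 of 1 neighbours ≥ 1, adopts the app.
Round 4 — no new adoptions; cascade stops.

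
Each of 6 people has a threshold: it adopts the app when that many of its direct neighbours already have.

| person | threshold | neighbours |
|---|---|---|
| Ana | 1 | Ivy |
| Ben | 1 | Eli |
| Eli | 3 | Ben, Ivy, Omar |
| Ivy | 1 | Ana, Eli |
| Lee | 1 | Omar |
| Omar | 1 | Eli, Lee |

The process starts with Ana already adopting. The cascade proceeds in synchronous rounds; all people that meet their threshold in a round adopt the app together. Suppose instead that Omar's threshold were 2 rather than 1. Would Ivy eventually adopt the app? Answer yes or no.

With Omar's threshold at 2:
Round 1 — Ana adopts the app (initial).
Round 2 — checking thresholds:
  Ivy: 1 of 2 neighbours ≥ 1, adopts the app.
Round 3 — no new adoptions; cascade stops.

yes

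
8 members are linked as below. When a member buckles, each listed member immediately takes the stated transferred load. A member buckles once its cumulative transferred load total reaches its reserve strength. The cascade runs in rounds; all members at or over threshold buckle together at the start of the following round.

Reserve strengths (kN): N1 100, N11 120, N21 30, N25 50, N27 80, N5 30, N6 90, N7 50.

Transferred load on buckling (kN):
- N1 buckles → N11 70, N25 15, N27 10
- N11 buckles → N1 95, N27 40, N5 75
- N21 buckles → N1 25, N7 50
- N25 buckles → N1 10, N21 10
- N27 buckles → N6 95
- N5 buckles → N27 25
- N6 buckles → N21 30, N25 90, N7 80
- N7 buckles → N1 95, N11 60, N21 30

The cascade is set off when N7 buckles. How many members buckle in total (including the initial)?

Round 1 — N7 buckles (initial).
  N1: +95 → 95 < 100
  N11: +60 → 60 < 120
  N21: +30 → 30 ≥ 30
Round 2 — N21 buckles.
  N1: +25 → 120 ≥ 100
Round 3 — N1 buckles.
  N11: +70 → 130 ≥ 120
  N25: +15 → 15 < 50
  N27: +10 → 10 < 80
Round 4 — N11 buckles.
  N27: +40 → 50 < 80
  N5: +75 → 75 ≥ 30
Round 5 — N5 buckles.
  N27: +25 → 75 < 80
No further bucklings.

5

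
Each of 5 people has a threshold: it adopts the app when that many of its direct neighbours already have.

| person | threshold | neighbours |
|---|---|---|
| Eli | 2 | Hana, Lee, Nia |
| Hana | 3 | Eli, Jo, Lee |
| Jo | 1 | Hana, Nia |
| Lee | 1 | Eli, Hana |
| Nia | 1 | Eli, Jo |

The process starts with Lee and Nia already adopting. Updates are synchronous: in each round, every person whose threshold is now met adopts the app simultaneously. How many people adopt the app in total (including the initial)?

5

Round 1 — Lee, Nia adopt the app (initial).
Round 2 — checking thresholds:
  Eli: 2 of 3 neighbours ≥ 2, adopts the app.
  Hana: 1 of 3 neighbours < 3, holds.
  Jo: 1 of 2 neighbours ≥ 1, adopts the app.
Round 3 — checking thresholds:
  Hana: 3 of 3 neighbours ≥ 3, adopts the app.
Round 4 — no new adoptions; cascade stops.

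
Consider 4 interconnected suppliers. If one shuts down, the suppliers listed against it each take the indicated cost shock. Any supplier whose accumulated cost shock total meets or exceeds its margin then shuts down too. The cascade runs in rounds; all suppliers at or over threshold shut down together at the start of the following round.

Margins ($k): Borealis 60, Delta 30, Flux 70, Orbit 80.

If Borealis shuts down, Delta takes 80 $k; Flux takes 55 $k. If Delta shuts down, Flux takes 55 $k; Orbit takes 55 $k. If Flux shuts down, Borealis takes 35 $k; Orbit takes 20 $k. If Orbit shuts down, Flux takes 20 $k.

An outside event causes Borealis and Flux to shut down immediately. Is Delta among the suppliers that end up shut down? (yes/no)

yes

Round 1 — Borealis, Flux shut down (initial).
  Delta: +80 → 80 ≥ 30
  Orbit: +20 → 20 < 80
Round 2 — Delta shuts down.
  Orbit: +55 → 75 < 80
No further shutdowns.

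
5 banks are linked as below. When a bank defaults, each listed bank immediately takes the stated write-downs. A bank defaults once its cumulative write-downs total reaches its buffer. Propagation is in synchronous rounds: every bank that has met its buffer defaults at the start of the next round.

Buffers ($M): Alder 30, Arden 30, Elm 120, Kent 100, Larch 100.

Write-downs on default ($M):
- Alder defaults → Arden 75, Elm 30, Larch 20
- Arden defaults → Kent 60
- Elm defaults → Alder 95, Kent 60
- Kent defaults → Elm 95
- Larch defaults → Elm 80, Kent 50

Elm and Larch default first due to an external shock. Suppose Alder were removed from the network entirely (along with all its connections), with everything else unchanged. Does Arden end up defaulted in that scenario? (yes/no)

With Alder removed:
Round 1 — Elm, Larch default (initial).
  Kent: +60+50 → 110 ≥ 100
Round 2 — Kent defaults.
No further defaults.

no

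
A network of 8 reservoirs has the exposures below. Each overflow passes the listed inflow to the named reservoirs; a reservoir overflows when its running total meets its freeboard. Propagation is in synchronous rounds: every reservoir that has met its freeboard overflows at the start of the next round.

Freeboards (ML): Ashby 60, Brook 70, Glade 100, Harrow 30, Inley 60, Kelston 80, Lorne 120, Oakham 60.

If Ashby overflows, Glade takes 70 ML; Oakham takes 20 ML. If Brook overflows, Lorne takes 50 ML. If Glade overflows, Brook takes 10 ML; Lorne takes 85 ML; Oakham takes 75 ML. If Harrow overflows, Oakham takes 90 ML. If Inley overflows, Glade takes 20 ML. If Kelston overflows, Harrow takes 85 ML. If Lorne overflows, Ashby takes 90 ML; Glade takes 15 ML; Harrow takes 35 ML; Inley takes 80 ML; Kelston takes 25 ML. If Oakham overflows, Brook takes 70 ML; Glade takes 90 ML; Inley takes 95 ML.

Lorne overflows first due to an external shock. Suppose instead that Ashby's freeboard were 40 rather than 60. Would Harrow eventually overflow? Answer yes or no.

With Ashby's freeboard at 40:
Round 1 — Lorne overflows (initial).
  Ashby: +90 → 90 ≥ 40
  Glade: +15 → 15 < 100
  Harrow: +35 → 35 ≥ 30
  Inley: +80 → 80 ≥ 60
  Kelston: +25 → 25 < 80
Round 2 — Ashby, Harrow, Inley overflow.
  Glade: +70+20 → 105 ≥ 100
  Oakham: +20+90 → 110 ≥ 60
Round 3 — Glade, Oakham overflow.
  Brook: +10+70 → 80 ≥ 70
Round 4 — Brook overflows.
No further overflows.

yes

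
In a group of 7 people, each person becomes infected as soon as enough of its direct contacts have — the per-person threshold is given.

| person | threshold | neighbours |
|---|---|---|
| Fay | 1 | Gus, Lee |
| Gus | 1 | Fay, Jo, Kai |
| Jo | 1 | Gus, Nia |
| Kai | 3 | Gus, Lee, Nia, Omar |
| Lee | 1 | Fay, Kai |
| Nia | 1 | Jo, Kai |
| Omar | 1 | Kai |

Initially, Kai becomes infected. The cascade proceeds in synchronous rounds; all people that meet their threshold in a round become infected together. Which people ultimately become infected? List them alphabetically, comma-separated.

Fay, Gus, Jo, Kai, Lee, Nia, Omar

Round 1 — Kai becomes infected (initial).
Round 2 — checking thresholds:
  Gus: 1 of 3 neighbours ≥ 1, becomes infected.
  Lee: 1 of 2 neighbours ≥ 1, becomes infected.
  Nia: 1 of 2 neighbours ≥ 1, becomes infected.
  Omar: 1 of 1 neighbours ≥ 1, becomes infected.
Round 3 — checking thresholds:
  Fay: 2 of 2 neighbours ≥ 1, becomes infected.
  Jo: 2 of 2 neighbours ≥ 1, becomes infected.
Round 4 — no new infections; cascade stops.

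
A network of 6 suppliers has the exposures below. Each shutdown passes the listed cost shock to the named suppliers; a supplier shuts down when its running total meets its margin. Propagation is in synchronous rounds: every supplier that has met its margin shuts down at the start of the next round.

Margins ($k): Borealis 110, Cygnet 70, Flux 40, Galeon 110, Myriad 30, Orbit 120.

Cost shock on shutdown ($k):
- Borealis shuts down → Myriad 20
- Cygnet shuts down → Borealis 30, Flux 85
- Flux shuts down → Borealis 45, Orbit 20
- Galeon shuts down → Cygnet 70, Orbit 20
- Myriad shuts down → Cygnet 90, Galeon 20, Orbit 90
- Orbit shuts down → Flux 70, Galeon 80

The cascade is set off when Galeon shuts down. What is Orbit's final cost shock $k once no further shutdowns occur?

40

Round 1 — Galeon shuts down (initial).
  Cygnet: +70 → 70 ≥ 70
  Orbit: +20 → 20 < 120
Round 2 — Cygnet shuts down.
  Borealis: +30 → 30 < 110
  Flux: +85 → 85 ≥ 40
Round 3 — Flux shuts down.
  Borealis: +45 → 75 < 110
  Orbit: +20 → 40 < 120
No further shutdowns.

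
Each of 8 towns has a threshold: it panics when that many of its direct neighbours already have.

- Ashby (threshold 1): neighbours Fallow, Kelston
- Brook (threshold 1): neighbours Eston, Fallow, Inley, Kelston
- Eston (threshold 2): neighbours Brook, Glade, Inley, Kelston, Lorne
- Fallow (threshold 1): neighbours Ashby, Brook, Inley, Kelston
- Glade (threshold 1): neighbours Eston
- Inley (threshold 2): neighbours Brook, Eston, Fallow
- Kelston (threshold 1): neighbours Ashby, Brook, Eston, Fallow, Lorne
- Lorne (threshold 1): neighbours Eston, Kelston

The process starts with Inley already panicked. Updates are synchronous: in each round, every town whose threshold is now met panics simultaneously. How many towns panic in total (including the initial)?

8

Round 1 — Inley panics (initial).
Round 2 — checking thresholds:
  Brook: 1 of 4 neighbours ≥ 1, panics.
  Eston: 1 of 5 neighbours < 2, holds.
  Fallow: 1 of 4 neighbours ≥ 1, panics.
Round 3 — checking thresholds:
  Ashby: 1 of 2 neighbours ≥ 1, panics.
  Eston: 2 of 5 neighbours ≥ 2, panics.
  Kelston: 2 of 5 neighbours ≥ 1, panics.
Round 4 — checking thresholds:
  Glade: 1 of 1 neighbours ≥ 1, panics.
  Lorne: 2 of 2 neighbours ≥ 1, panics.
Round 5 — no new panics; cascade stops.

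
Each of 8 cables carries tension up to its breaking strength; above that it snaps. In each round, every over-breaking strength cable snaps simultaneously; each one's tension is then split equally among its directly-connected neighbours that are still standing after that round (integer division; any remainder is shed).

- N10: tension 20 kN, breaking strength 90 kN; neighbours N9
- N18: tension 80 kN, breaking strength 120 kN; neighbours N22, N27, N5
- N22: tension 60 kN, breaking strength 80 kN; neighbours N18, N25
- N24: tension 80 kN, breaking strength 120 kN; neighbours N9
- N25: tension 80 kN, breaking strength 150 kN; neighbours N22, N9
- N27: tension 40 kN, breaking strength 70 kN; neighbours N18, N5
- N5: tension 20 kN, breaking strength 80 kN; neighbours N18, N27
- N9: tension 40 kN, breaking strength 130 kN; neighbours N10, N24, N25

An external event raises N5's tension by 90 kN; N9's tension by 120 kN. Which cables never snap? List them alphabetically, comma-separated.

Round 1 — N5 at 110 > 80; N9 at 160 > 130. N5, N9 snap.
  N5 sheds 110 kN to N18, N27: 55 each.
    N18: 80+55 = 135 > 120
    N27: 40+55 = 95 > 70
  N9 sheds 160 kN to N10, N24, N25: 53 each (1 lost).
    N10: 20+53 = 73 ≤ 90
    N24: 80+53 = 133 > 120
    N25: 80+53 = 133 ≤ 150
Round 2 — N18, N24, N27 snap.
  N18 sheds 135 kN to N22: 135 each.
    N22: 60+135 = 195 > 80
  N24 sheds 133 kN: no online neighbours, lost.
  N27 sheds 95 kN: no online neighbours, lost.
Round 3 — N22 snaps.
  N22 sheds 195 kN to N25: 195 each.
    N25: 133+195 = 328 > 150
Round 4 — N25 snaps.
  N25 sheds 328 kN: no online neighbours, lost.
No further breaks.

N10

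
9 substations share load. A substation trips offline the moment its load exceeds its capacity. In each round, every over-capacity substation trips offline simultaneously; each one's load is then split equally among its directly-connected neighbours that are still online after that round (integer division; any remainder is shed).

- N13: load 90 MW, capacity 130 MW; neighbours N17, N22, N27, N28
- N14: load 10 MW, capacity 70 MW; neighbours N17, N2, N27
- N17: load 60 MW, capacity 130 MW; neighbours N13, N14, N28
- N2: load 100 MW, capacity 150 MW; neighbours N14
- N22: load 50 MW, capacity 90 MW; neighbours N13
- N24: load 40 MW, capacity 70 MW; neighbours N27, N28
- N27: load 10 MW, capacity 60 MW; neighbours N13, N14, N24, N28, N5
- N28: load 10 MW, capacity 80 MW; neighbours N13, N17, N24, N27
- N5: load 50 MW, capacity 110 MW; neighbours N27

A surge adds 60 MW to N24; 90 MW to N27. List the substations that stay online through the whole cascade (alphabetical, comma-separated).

N5

Round 1 — N24 at 100 > 70; N27 at 100 > 60. N24, N27 trip offline.
  N24 sheds 100 MW to N28: 100 each.
    N28: 10+100 = 110 > 80
  N27 sheds 100 MW to N13, N14, N28, N5: 25 each.
    N13: 90+25 = 115 ≤ 130
    N14: 10+25 = 35 ≤ 70
    N28: 110+25 = 135 > 80
    N5: 50+25 = 75 ≤ 110
Round 2 — N28 trips offline.
  N28 sheds 135 MW to N13, N17: 67 each (1 lost).
    N13: 115+67 = 182 > 130
    N17: 60+67 = 127 ≤ 130
Round 3 — N13 trips offline.
  N13 sheds 182 MW to N17, N22: 91 each.
    N17: 127+91 = 218 > 130
    N22: 50+91 = 141 > 90
Round 4 — N17, N22 trip offline.
  N17 sheds 218 MW to N14: 218 each.
    N14: 35+218 = 253 > 70
  N22 sheds 141 MW: no online neighbours, lost.
Round 5 — N14 trips offline.
  N14 sheds 253 MW to N2: 253 each.
    N2: 100+253 = 353 > 150
Round 6 — N2 trips offline.
  N2 sheds 353 MW: no online neighbours, lost.
No further trips.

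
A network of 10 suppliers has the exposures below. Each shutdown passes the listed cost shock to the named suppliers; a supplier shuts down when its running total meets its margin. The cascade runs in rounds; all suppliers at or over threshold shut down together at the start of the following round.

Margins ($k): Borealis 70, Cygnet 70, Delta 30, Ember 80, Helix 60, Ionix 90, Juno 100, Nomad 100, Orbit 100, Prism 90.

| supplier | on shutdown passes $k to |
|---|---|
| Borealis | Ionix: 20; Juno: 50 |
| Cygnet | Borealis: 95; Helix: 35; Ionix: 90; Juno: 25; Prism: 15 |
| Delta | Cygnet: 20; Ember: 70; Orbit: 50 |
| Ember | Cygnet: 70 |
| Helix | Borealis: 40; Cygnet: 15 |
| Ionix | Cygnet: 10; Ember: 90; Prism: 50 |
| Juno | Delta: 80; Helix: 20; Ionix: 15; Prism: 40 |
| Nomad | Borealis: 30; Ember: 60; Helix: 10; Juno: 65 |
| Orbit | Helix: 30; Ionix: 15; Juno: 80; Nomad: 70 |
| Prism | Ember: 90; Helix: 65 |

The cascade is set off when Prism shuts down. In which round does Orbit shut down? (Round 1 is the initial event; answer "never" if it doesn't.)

never

Round 1 — Prism shuts down (initial).
  Ember: +90 → 90 ≥ 80
  Helix: +65 → 65 ≥ 60
Round 2 — Ember, Helix shut down.
  Borealis: +40 → 40 < 70
  Cygnet: +70+15 → 85 ≥ 70
Round 3 — Cygnet shuts down.
  Borealis: +95 → 135 ≥ 70
  Ionix: +90 → 90 ≥ 90
  Juno: +25 → 25 < 100
Round 4 — Borealis, Ionix shut down.
  Juno: +50 → 75 < 100
No further shutdowns.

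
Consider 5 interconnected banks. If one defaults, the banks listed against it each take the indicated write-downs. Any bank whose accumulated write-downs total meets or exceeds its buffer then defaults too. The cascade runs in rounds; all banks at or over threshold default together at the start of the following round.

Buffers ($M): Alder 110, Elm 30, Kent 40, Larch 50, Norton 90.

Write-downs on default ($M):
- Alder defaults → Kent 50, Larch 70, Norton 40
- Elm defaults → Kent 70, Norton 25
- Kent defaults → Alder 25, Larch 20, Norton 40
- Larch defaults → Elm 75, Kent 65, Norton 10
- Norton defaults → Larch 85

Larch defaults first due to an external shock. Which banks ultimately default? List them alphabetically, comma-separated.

Elm, Kent, Larch

Round 1 — Larch defaults (initial).
  Elm: +75 → 75 ≥ 30
  Kent: +65 → 65 ≥ 40
  Norton: +10 → 10 < 90
Round 2 — Elm, Kent default.
  Alder: +25 → 25 < 110
  Norton: +25+40 → 75 < 90
No further defaults.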